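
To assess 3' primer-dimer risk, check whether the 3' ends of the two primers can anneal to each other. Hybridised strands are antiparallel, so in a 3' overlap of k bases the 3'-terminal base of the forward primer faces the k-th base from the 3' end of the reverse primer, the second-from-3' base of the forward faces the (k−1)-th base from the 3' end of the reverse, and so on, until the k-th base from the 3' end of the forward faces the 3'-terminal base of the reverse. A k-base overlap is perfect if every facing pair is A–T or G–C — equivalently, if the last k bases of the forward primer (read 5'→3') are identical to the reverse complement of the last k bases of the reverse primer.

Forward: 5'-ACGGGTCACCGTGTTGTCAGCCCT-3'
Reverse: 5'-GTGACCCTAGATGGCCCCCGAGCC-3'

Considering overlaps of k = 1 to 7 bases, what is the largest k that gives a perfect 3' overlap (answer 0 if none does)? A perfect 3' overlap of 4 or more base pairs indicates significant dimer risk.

Last 7 bases (5'→3') — forward …CAGCCCT, reverse …CCGAGCC.
Reverse complement of the reverse primer's last 7 bases: GGCTCGG; its first k bases are the reverse complement of the reverse primer's last k bases, so a perfect k-base overlap needs the forward primer's last k bases to equal them.
Comparing (forward last k vs required): k=1: T vs G ✗; k=2: CT vs GG ✗; k=3: CCT vs GGC ✗; k=4: CCCT vs GGCT ✗; k=5: GCCCT vs GGCTC ✗; k=6: AGCCCT vs GGCTCG ✗; k=7: CAGCCCT vs GGCTCGG ✗.
No overlap length from 1 to 7 is perfect, so the longest perfect 3' overlap is 0.

Longest perfect overlap: 0 complementary base pairs; below the dimer-risk threshold (threshold 4).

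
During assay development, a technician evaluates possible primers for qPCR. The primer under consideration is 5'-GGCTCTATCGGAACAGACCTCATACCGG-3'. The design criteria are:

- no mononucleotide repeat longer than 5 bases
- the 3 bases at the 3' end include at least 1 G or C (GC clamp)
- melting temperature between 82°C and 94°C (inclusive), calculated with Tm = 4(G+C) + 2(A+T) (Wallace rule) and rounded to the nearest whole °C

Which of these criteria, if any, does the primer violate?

Meets all criteria.

Base counts: A=7, T=5, G=7, C=9 (length 28).
homopolymer run: longest run = 2 ✓
GC clamp: 3' end CGG has 3 G/C ✓
Tm: Tm = 2·12 + 4·16 = 88°C ✓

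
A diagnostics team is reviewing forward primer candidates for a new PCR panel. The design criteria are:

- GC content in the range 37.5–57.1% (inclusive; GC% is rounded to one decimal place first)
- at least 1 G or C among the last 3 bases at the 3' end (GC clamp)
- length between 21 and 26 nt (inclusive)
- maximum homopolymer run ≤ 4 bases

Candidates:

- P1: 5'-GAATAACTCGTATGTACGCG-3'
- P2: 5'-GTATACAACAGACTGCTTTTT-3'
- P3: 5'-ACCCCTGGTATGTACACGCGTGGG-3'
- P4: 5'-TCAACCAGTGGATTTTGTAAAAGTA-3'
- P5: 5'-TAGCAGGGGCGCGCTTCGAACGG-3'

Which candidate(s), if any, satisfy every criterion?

None of the candidates satisfy all criteria.

P1 (20 nt, A=6 T=5 G=5 C=4): GC 9/20 = 45.0% ✓; 3' end GCG has 3 G/C ✓; length 20, outside 21–26 ✗; longest run = 2 ✓ — fails.
P2 (21 nt, A=6 T=8 G=3 C=4): GC 7/21 = 33.3%, outside 37.5–57.1% ✗; 3' end TTT has 0 G/C, need ≥1 ✗; length 21 ✓; longest run = 5, exceeds 4 ✗ — fails.
P3 (24 nt, A=4 T=5 G=8 C=7): GC 15/24 = 62.5%, outside 37.5–57.1% ✗; 3' end GGG has 3 G/C ✓; length 24 ✓; longest run = 4 ✓ — fails.
P4 (25 nt, A=9 T=8 G=5 C=3): GC 8/25 = 32.0%, outside 37.5–57.1% ✗; 3' end GTA has 1 G/C ✓; length 25 ✓; longest run = 4 ✓ — fails.
P5 (23 nt, A=4 T=3 G=10 C=6): GC 16/23 = 69.6%, outside 37.5–57.1% ✗; 3' end CGG has 3 G/C ✓; length 23 ✓; longest run = 4 ✓ — fails.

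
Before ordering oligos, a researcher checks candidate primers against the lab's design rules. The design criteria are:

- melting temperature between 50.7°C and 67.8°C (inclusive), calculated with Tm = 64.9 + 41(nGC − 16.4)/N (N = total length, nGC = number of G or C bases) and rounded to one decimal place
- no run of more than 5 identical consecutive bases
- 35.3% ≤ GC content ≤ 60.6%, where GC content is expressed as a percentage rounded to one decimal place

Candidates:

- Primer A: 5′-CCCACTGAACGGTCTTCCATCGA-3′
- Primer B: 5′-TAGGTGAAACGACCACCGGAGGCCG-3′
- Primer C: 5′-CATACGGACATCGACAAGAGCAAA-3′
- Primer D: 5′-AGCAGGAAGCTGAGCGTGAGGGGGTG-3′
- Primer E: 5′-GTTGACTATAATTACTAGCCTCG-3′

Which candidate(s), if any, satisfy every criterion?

Primer A (23 nt, A=5 T=5 G=4 C=9): Tm = 64.9 + 41·(13 − 16.4)/23 = 58.8°C ✓; longest run = 3 ✓; GC 13/23 = 56.5% ✓ — passes.
Primer B (25 nt, A=7 T=2 G=9 C=7): Tm = 64.9 + 41·(16 − 16.4)/25 = 64.2°C ✓; longest run = 3 ✓; GC 16/25 = 64.0%, outside 35.3–60.6% ✗ — fails.
Primer C (24 nt, A=11 T=2 G=5 C=6): Tm = 64.9 + 41·(11 − 16.4)/24 = 55.7°C ✓; longest run = 3 ✓; GC 11/24 = 45.8% ✓ — passes.
Primer D (26 nt, A=6 T=3 G=14 C=3): Tm = 64.9 + 41·(17 − 16.4)/26 = 65.8°C ✓; longest run = 5 ✓; GC 17/26 = 65.4%, outside 35.3–60.6% ✗ — fails.
Primer E (23 nt, A=6 T=8 G=4 C=5): Tm = 64.9 + 41·(9 − 16.4)/23 = 51.7°C ✓; longest run = 2 ✓; GC 9/23 = 39.1% ✓ — passes.

Primer A, Primer C and Primer E.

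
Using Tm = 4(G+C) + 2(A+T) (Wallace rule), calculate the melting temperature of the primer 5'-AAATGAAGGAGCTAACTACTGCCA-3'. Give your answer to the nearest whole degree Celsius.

68°C

Base counts: A=10, T=4, G=5, C=5 (length 24).
Tm = 2·(10+4) + 4·(5+5) = 2·14 + 4·10 = 28 + 40 = 68°C.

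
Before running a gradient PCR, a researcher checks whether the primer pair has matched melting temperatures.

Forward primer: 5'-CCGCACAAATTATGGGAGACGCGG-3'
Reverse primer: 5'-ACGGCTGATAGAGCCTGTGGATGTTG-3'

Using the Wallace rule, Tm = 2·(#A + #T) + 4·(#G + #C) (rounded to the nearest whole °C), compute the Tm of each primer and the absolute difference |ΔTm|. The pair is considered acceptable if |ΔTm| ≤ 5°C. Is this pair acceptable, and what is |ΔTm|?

|ΔTm| = 4°C; the pair is acceptable.

Forward: A=7 T=3 G=8 C=6 → Tm = 2·10 + 4·14 = 76°C.
Reverse: A=5 T=7 G=10 C=4 → Tm = 2·12 + 4·14 = 80°C.
|ΔTm| = |76 − 80| = 4°C, ≤ 5°C.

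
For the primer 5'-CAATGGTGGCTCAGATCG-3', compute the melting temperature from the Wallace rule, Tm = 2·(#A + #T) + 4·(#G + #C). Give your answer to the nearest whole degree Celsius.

Base counts: A=4, T=4, G=6, C=4 (length 18).
Tm = 2·(4+4) + 4·(6+4) = 2·8 + 4·10 = 16 + 40 = 56°C.

56°C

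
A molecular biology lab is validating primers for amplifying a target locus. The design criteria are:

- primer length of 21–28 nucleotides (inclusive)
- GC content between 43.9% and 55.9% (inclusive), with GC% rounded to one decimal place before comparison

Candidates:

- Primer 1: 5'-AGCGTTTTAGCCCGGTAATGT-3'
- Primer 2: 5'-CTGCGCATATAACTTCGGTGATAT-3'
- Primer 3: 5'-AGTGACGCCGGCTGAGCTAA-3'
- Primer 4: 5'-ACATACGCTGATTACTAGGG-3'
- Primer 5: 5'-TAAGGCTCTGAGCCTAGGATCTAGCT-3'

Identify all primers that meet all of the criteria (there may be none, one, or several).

Primer 1 (21 nt, A=4 T=7 G=6 C=4): length 21 ✓; GC 10/21 = 47.6% ✓ — passes.
Primer 2 (24 nt, A=6 T=8 G=5 C=5): length 24 ✓; GC 10/24 = 41.7%, outside 43.9–55.9% ✗ — fails.
Primer 3 (20 nt, A=5 T=3 G=7 C=5): length 20, outside 21–28 ✗; GC 12/20 = 60.0%, outside 43.9–55.9% ✗ — fails.
Primer 4 (20 nt, A=6 T=5 G=5 C=4): length 20, outside 21–28 ✗; GC 9/20 = 45.0% ✓ — fails.
Primer 5 (26 nt, A=6 T=7 G=7 C=6): length 26 ✓; GC 13/26 = 50.0% ✓ — passes.

Primer 1 and Primer 5.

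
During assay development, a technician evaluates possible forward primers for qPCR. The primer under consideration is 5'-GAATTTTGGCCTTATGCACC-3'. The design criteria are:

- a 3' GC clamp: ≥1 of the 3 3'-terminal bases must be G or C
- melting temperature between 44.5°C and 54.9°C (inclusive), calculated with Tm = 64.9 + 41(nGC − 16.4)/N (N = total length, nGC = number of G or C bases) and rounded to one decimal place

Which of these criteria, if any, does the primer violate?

Base counts: A=4, T=7, G=4, C=5 (length 20).
GC clamp: 3' end ACC has 2 G/C ✓
Tm: Tm = 64.9 + 41·(9 − 16.4)/20 = 49.7°C ✓

Meets all criteria.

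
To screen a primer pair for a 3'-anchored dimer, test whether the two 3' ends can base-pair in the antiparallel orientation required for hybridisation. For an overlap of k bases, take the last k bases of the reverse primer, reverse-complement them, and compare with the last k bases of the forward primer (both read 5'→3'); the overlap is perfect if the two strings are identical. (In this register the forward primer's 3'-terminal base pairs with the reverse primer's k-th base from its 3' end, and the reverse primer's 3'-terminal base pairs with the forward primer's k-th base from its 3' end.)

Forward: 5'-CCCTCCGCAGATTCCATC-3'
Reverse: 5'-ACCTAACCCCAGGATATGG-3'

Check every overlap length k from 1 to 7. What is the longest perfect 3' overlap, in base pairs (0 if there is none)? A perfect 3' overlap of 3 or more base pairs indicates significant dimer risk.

Longest perfect overlap: 1 complementary base pair; below the dimer-risk threshold (threshold 3).

Last 7 bases (5'→3') — forward …TTCCATC, reverse …GATATGG.
Reverse complement of the reverse primer's last 7 bases: CCATATC; its first k bases are the reverse complement of the reverse primer's last k bases, so a perfect k-base overlap needs the forward primer's last k bases to equal them.
Comparing (forward last k vs required): k=1: C vs C ✓; k=2: TC vs CC ✗; k=3: ATC vs CCA ✗; k=4: CATC vs CCAT ✗; k=5: CCATC vs CCATA ✗; k=6: TCCATC vs CCATAT ✗; k=7: TTCCATC vs CCATATC ✗.
Only k = 1 is perfect, so the longest perfect 3' overlap is 1.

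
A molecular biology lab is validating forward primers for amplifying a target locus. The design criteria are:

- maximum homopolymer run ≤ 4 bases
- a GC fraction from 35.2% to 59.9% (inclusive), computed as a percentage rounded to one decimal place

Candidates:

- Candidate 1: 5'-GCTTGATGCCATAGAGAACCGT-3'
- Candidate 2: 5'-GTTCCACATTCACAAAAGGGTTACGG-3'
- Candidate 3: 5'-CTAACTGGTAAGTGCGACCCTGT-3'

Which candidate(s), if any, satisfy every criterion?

Candidate 1 (22 nt, A=6 T=5 G=6 C=5): longest run = 2 ✓; GC 11/22 = 50.0% ✓ — passes.
Candidate 2 (26 nt, A=8 T=6 G=6 C=6): longest run = 4 ✓; GC 12/26 = 46.2% ✓ — passes.
Candidate 3 (23 nt, A=5 T=6 G=6 C=6): longest run = 3 ✓; GC 12/23 = 52.2% ✓ — passes.

Candidate 1, Candidate 2 and Candidate 3.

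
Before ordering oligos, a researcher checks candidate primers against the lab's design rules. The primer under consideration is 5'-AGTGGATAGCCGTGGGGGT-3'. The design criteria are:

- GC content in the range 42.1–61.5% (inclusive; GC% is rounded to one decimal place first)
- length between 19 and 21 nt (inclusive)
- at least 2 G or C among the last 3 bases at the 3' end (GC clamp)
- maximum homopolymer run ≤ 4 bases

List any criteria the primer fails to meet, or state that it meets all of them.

Fails: GC content, homopolymer run.

Base counts: A=3, T=4, G=10, C=2 (length 19).
GC content: GC 12/19 = 63.2%, outside 42.1–61.5% ✗
length: length 19 ✓
GC clamp: 3' end GGT has 2 G/C ✓
homopolymer run: longest run = 5, exceeds 4 ✗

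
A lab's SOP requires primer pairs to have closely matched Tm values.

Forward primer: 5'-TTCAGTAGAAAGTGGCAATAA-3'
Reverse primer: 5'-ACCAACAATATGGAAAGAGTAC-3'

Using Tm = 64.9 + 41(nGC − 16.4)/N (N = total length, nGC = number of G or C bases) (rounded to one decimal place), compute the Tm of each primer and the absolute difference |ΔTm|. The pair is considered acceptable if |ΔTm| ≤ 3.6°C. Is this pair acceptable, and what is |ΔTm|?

Forward: G+C = 7, N = 21 → Tm = 64.9 + 41·(7 − 16.4)/21 = 46.5°C.
Reverse: G+C = 8, N = 22 → Tm = 64.9 + 41·(8 − 16.4)/22 = 49.2°C.
|ΔTm| = |46.5 − 49.2| = 2.7°C, ≤ 3.6°C.

|ΔTm| = 2.7°C; the pair is acceptable.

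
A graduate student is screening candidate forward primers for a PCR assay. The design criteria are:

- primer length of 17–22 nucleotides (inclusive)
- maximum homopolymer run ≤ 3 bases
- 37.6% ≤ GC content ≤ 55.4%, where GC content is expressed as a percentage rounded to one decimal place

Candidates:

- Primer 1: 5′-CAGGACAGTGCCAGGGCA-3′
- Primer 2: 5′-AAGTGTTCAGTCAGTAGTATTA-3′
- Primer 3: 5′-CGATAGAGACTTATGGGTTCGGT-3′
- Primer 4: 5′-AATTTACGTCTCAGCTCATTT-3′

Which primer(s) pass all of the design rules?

Primer 1 (18 nt, A=5 T=1 G=7 C=5): length 18 ✓; longest run = 3 ✓; GC 12/18 = 66.7%, outside 37.6–55.4% ✗ — fails.
Primer 2 (22 nt, A=7 T=8 G=5 C=2): length 22 ✓; longest run = 2 ✓; GC 7/22 = 31.8%, outside 37.6–55.4% ✗ — fails.
Primer 3 (23 nt, A=5 T=7 G=8 C=3): length 23, outside 17–22 ✗; longest run = 3 ✓; GC 11/23 = 47.8% ✓ — fails.
Primer 4 (21 nt, A=5 T=9 G=2 C=5): length 21 ✓; longest run = 3 ✓; GC 7/21 = 33.3%, outside 37.6–55.4% ✗ — fails.

None of the candidates satisfy all criteria.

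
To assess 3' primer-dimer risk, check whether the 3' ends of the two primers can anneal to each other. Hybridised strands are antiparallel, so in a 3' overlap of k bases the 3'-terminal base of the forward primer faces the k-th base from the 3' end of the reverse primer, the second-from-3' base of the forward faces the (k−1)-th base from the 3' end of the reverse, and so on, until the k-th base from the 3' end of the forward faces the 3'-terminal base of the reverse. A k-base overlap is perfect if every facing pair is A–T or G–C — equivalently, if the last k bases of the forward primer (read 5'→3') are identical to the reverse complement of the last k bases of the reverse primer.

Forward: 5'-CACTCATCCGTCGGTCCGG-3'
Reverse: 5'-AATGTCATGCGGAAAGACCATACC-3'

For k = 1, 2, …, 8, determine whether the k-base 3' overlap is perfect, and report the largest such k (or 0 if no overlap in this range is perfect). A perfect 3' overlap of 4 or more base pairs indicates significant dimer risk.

Longest perfect overlap: 2 complementary base pairs; below the dimer-risk threshold (threshold 4).

Last 8 bases (5'→3') — forward …CGGTCCGG, reverse …ACCATACC.
Reverse complement of the reverse primer's last 8 bases: GGTATGGT; its first k bases are the reverse complement of the reverse primer's last k bases, so a perfect k-base overlap needs the forward primer's last k bases to equal them.
Comparing (forward last k vs required): k=1: G vs G ✓; k=2: GG vs GG ✓; k=3: CGG vs GGT ✗; k=4: CCGG vs GGTA ✗; k=5: TCCGG vs GGTAT ✗; k=6: GTCCGG vs GGTATG ✗; k=7: GGTCCGG vs GGTATGG ✗; k=8: CGGTCCGG vs GGTATGGT ✗.
Perfect overlaps at k = 1, 2; the largest is 2.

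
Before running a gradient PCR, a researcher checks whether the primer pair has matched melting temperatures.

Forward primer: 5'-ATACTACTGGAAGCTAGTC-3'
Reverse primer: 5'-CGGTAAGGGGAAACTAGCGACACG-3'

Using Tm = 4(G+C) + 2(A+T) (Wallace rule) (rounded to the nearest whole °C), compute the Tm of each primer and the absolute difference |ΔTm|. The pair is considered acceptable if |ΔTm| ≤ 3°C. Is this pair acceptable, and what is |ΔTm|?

|ΔTm| = 22°C; the pair is not acceptable.

Forward: A=6 T=5 G=4 C=4 → Tm = 2·11 + 4·8 = 54°C.
Reverse: A=8 T=2 G=9 C=5 → Tm = 2·10 + 4·14 = 76°C.
|ΔTm| = |54 − 76| = 22°C, > 3°C.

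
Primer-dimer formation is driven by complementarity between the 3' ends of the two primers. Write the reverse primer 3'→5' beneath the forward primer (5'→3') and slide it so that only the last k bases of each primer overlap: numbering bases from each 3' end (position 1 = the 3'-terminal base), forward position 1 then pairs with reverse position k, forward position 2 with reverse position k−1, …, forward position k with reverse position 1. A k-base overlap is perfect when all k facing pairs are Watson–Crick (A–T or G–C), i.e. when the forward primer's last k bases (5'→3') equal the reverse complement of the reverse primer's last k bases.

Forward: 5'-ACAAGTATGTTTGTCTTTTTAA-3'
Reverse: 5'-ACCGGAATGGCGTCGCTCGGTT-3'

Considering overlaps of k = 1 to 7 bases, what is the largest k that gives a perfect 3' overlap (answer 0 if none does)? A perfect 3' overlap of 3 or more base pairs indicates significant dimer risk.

Last 7 bases (5'→3') — forward …TTTTTAA, reverse …CTCGGTT.
Reverse complement of the reverse primer's last 7 bases: AACCGAG; its first k bases are the reverse complement of the reverse primer's last k bases, so a perfect k-base overlap needs the forward primer's last k bases to equal them.
Comparing (forward last k vs required): k=1: A vs A ✓; k=2: AA vs AA ✓; k=3: TAA vs AAC ✗; k=4: TTAA vs AACC ✗; k=5: TTTAA vs AACCG ✗; k=6: TTTTAA vs AACCGA ✗; k=7: TTTTTAA vs AACCGAG ✗.
Perfect overlaps at k = 1, 2; the largest is 2.

Longest perfect overlap: 2 complementary base pairs; below the dimer-risk threshold (threshold 3).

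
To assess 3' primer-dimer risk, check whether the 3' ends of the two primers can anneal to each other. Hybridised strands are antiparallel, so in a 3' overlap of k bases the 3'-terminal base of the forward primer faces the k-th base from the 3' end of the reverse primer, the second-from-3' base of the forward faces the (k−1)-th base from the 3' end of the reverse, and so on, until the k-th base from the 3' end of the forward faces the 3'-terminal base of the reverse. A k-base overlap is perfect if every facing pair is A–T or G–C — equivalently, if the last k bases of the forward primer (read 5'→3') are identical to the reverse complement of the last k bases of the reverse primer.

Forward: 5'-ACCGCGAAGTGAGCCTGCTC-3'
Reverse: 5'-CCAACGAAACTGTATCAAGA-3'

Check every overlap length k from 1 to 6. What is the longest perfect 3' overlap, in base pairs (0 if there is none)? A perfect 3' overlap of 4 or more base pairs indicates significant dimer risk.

Longest perfect overlap: 2 complementary base pairs; below the dimer-risk threshold (threshold 4).

Last 6 bases (5'→3') — forward …CTGCTC, reverse …TCAAGA.
Reverse complement of the reverse primer's last 6 bases: TCTTGA; its first k bases are the reverse complement of the reverse primer's last k bases, so a perfect k-base overlap needs the forward primer's last k bases to equal them.
Comparing (forward last k vs required): k=1: C vs T ✗; k=2: TC vs TC ✓; k=3: CTC vs TCT ✗; k=4: GCTC vs TCTT ✗; k=5: TGCTC vs TCTTG ✗; k=6: CTGCTC vs TCTTGA ✗.
Only k = 2 is perfect, so the longest perfect 3' overlap is 2.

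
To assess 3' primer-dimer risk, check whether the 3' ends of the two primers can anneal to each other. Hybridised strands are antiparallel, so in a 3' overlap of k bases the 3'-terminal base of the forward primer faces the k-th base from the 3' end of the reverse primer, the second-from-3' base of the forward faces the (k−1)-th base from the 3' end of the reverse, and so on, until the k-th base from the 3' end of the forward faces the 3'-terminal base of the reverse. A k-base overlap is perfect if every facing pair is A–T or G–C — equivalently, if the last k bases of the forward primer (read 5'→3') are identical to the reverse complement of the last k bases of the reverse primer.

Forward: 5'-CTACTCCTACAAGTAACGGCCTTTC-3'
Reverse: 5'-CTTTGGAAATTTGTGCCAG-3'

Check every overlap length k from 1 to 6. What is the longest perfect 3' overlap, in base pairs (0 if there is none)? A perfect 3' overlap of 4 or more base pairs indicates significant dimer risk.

Last 6 bases (5'→3') — forward …CCTTTC, reverse …TGCCAG.
Reverse complement of the reverse primer's last 6 bases: CTGGCA; its first k bases are the reverse complement of the reverse primer's last k bases, so a perfect k-base overlap needs the forward primer's last k bases to equal them.
Comparing (forward last k vs required): k=1: C vs C ✓; k=2: TC vs CT ✗; k=3: TTC vs CTG ✗; k=4: TTTC vs CTGG ✗; k=5: CTTTC vs CTGGC ✗; k=6: CCTTTC vs CTGGCA ✗.
Only k = 1 is perfect, so the longest perfect 3' overlap is 1.

Longest perfect overlap: 1 complementary base pair; below the dimer-risk threshold (threshold 4).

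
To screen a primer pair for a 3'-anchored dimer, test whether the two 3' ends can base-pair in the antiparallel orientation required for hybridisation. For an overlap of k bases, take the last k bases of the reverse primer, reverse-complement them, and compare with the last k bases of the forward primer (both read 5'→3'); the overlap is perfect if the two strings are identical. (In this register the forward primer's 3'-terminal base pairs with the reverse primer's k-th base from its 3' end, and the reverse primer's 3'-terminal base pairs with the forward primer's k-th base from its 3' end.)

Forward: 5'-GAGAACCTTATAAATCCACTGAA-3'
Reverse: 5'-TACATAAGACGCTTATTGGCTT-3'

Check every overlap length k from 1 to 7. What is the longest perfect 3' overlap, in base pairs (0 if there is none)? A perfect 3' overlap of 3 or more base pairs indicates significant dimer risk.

Longest perfect overlap: 2 complementary base pairs; below the dimer-risk threshold (threshold 3).

Last 7 bases (5'→3') — forward …CACTGAA, reverse …TTGGCTT.
Reverse complement of the reverse primer's last 7 bases: AAGCCAA; its first k bases are the reverse complement of the reverse primer's last k bases, so a perfect k-base overlap needs the forward primer's last k bases to equal them.
Comparing (forward last k vs required): k=1: A vs A ✓; k=2: AA vs AA ✓; k=3: GAA vs AAG ✗; k=4: TGAA vs AAGC ✗; k=5: CTGAA vs AAGCC ✗; k=6: ACTGAA vs AAGCCA ✗; k=7: CACTGAA vs AAGCCAA ✗.
Perfect overlaps at k = 1, 2; the largest is 2.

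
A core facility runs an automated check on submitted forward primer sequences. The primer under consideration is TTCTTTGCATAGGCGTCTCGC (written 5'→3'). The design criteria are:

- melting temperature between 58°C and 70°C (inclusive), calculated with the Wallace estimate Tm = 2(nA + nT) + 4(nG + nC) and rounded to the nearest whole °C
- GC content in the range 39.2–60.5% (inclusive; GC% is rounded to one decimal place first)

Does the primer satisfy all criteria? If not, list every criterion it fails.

Meets all criteria.

Base counts: A=2, T=8, G=5, C=6 (length 21).
Tm: Tm = 2·10 + 4·11 = 64°C ✓
GC content: GC 11/21 = 52.4% ✓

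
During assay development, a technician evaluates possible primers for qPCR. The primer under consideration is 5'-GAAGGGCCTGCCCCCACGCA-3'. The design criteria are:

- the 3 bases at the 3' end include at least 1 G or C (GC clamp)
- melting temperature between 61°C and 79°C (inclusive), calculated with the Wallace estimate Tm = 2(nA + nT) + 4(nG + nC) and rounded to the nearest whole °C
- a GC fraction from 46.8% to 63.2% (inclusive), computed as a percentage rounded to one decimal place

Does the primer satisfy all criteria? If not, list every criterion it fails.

Fails: GC content.

Base counts: A=4, T=1, G=6, C=9 (length 20).
GC clamp: 3' end GCA has 2 G/C ✓
Tm: Tm = 2·5 + 4·15 = 70°C ✓
GC content: GC 15/20 = 75.0%, outside 46.8–63.2% ✗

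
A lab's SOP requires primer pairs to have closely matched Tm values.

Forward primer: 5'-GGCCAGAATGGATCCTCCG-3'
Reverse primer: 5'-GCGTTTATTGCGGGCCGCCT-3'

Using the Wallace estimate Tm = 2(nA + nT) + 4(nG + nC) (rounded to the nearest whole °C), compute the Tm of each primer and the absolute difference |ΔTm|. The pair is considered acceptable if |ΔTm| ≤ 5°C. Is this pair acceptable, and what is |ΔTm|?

|ΔTm| = 4°C; the pair is acceptable.

Forward: A=4 T=3 G=6 C=6 → Tm = 2·7 + 4·12 = 62°C.
Reverse: A=1 T=6 G=7 C=6 → Tm = 2·7 + 4·13 = 66°C.
|ΔTm| = |62 − 66| = 4°C, ≤ 5°C.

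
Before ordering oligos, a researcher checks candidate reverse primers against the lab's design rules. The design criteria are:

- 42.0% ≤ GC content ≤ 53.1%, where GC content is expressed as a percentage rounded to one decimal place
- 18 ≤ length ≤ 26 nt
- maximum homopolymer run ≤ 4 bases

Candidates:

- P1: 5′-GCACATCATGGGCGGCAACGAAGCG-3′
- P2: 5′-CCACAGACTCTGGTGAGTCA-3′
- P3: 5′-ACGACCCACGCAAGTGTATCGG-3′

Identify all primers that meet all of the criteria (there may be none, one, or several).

None of the candidates satisfy all criteria.

P1 (25 nt, A=7 T=2 G=9 C=7): GC 16/25 = 64.0%, outside 42.0–53.1% ✗; length 25 ✓; longest run = 3 ✓ — fails.
P2 (20 nt, A=5 T=4 G=5 C=6): GC 11/20 = 55.0%, outside 42.0–53.1% ✗; length 20 ✓; longest run = 2 ✓ — fails.
P3 (22 nt, A=6 T=3 G=6 C=7): GC 13/22 = 59.1%, outside 42.0–53.1% ✗; length 22 ✓; longest run = 3 ✓ — fails.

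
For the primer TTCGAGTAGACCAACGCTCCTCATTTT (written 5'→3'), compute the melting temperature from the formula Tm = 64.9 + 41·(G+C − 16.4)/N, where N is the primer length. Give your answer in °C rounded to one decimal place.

Base counts: A=6, T=9, G=4, C=8; G+C = 12, N = 27.
Tm = 64.9 + 41·(12 − 16.4)/27 = 64.9 + -180.40/27 = 58.2°C.

58.2°C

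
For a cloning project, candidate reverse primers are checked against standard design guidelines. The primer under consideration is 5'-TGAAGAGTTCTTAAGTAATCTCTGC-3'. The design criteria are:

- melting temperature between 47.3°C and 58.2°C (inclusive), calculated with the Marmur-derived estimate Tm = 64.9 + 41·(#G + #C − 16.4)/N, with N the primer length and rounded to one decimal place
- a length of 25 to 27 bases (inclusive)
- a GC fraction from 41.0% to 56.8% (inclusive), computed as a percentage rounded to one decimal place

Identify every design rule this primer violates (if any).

Fails: GC content.

Base counts: A=7, T=9, G=5, C=4 (length 25).
Tm: Tm = 64.9 + 41·(9 − 16.4)/25 = 52.8°C ✓
length: length 25 ✓
GC content: GC 9/25 = 36.0%, outside 41.0–56.8% ✗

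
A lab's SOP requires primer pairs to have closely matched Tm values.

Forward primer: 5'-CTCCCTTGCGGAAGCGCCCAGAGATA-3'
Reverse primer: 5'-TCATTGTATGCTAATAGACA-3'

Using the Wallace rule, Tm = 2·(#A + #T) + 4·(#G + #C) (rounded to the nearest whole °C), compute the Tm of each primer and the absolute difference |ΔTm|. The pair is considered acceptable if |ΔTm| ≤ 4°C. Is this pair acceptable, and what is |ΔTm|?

|ΔTm| = 32°C; the pair is not acceptable.

Forward: A=6 T=4 G=7 C=9 → Tm = 2·10 + 4·16 = 84°C.
Reverse: A=7 T=7 G=3 C=3 → Tm = 2·14 + 4·6 = 52°C.
|ΔTm| = |84 − 52| = 32°C, > 4°C.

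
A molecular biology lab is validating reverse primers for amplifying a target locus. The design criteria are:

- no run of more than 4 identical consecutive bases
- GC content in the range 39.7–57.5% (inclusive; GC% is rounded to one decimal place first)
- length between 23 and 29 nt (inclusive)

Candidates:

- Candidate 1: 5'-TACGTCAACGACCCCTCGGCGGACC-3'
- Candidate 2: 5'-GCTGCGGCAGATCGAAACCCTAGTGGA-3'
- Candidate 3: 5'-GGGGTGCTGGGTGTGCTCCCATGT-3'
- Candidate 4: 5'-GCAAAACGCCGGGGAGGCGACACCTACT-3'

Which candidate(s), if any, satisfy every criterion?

None of the candidates satisfy all criteria.

Candidate 1 (25 nt, A=5 T=3 G=6 C=11): longest run = 4 ✓; GC 17/25 = 68.0%, outside 39.7–57.5% ✗; length 25 ✓ — fails.
Candidate 2 (27 nt, A=7 T=4 G=9 C=7): longest run = 3 ✓; GC 16/27 = 59.3%, outside 39.7–57.5% ✗; length 27 ✓ — fails.
Candidate 3 (24 nt, A=1 T=7 G=11 C=5): longest run = 4 ✓; GC 16/24 = 66.7%, outside 39.7–57.5% ✗; length 24 ✓ — fails.
Candidate 4 (28 nt, A=8 T=2 G=9 C=9): longest run = 4 ✓; GC 18/28 = 64.3%, outside 39.7–57.5% ✗; length 28 ✓ — fails.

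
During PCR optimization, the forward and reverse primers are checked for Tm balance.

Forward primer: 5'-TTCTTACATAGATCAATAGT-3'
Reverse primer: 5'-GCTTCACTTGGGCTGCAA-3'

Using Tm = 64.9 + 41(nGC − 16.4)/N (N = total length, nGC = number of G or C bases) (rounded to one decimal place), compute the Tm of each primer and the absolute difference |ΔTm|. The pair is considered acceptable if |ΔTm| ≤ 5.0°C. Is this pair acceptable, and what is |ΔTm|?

|ΔTm| = 8.8°C; the pair is not acceptable.

Forward: G+C = 5, N = 20 → Tm = 64.9 + 41·(5 − 16.4)/20 = 41.5°C.
Reverse: G+C = 10, N = 18 → Tm = 64.9 + 41·(10 − 16.4)/18 = 50.3°C.
|ΔTm| = |41.5 − 50.3| = 8.8°C, > 5.0°C.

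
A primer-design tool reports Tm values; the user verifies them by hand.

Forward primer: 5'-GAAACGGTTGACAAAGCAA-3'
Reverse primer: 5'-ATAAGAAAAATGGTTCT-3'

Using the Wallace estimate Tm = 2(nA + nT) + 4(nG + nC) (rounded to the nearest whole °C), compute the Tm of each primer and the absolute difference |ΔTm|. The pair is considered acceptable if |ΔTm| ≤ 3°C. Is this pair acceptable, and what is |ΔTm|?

|ΔTm| = 12°C; the pair is not acceptable.

Forward: A=9 T=2 G=5 C=3 → Tm = 2·11 + 4·8 = 54°C.
Reverse: A=8 T=5 G=3 C=1 → Tm = 2·13 + 4·4 = 42°C.
|ΔTm| = |54 − 42| = 12°C, > 3°C.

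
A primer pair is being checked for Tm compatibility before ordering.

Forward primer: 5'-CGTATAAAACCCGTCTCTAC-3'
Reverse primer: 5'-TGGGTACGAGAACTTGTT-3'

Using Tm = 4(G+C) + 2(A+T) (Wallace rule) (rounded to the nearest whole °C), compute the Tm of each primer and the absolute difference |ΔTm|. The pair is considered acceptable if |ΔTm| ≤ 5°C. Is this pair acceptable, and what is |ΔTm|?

|ΔTm| = 6°C; the pair is not acceptable.

Forward: A=6 T=5 G=2 C=7 → Tm = 2·11 + 4·9 = 58°C.
Reverse: A=4 T=6 G=6 C=2 → Tm = 2·10 + 4·8 = 52°C.
|ΔTm| = |58 − 52| = 6°C, > 5°C.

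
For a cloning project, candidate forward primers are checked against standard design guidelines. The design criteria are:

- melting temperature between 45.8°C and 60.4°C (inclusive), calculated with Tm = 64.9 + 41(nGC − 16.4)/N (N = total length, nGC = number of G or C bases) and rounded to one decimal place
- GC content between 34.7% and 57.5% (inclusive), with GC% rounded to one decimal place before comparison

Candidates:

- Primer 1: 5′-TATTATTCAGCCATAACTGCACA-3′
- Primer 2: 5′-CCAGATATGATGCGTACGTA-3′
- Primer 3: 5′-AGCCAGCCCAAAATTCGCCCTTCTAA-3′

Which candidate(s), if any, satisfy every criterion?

Primer 1, Primer 2 and Primer 3.

Primer 1 (23 nt, A=8 T=7 G=2 C=6): Tm = 64.9 + 41·(8 − 16.4)/23 = 49.9°C ✓; GC 8/23 = 34.8% ✓ — passes.
Primer 2 (20 nt, A=6 T=5 G=5 C=4): Tm = 64.9 + 41·(9 − 16.4)/20 = 49.7°C ✓; GC 9/20 = 45.0% ✓ — passes.
Primer 3 (26 nt, A=8 T=5 G=3 C=10): Tm = 64.9 + 41·(13 − 16.4)/26 = 59.5°C ✓; GC 13/26 = 50.0% ✓ — passes.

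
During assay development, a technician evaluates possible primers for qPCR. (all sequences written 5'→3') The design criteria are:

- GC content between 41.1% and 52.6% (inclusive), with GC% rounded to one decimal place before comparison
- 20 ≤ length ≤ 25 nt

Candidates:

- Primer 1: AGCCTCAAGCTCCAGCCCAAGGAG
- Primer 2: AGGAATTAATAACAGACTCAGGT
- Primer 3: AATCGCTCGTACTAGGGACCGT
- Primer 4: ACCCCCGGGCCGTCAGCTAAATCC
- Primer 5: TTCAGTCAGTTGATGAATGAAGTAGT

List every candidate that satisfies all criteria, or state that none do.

None of the candidates satisfy all criteria.

Primer 1 (24 nt, A=7 T=2 G=6 C=9): GC 15/24 = 62.5%, outside 41.1–52.6% ✗; length 24 ✓ — fails.
Primer 2 (23 nt, A=10 T=5 G=5 C=3): GC 8/23 = 34.8%, outside 41.1–52.6% ✗; length 23 ✓ — fails.
Primer 3 (22 nt, A=5 T=5 G=6 C=6): GC 12/22 = 54.5%, outside 41.1–52.6% ✗; length 22 ✓ — fails.
Primer 4 (24 nt, A=5 T=3 G=5 C=11): GC 16/24 = 66.7%, outside 41.1–52.6% ✗; length 24 ✓ — fails.
Primer 5 (26 nt, A=8 T=9 G=7 C=2): GC 9/26 = 34.6%, outside 41.1–52.6% ✗; length 26, outside 20–25 ✗ — fails.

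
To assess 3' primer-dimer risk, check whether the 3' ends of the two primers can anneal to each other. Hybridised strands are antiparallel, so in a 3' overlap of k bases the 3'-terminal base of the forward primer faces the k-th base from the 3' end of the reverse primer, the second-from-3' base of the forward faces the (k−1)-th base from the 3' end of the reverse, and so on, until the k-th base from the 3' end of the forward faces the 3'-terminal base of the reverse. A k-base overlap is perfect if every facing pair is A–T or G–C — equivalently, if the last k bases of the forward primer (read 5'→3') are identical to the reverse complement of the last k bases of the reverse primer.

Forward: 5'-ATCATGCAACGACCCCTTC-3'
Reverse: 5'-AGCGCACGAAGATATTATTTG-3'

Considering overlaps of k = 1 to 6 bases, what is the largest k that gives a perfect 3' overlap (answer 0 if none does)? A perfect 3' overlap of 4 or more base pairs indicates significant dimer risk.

Last 6 bases (5'→3') — forward …CCCTTC, reverse …TATTTG.
Reverse complement of the reverse primer's last 6 bases: CAAATA; its first k bases are the reverse complement of the reverse primer's last k bases, so a perfect k-base overlap needs the forward primer's last k bases to equal them.
Comparing (forward last k vs required): k=1: C vs C ✓; k=2: TC vs CA ✗; k=3: TTC vs CAA ✗; k=4: CTTC vs CAAA ✗; k=5: CCTTC vs CAAAT ✗; k=6: CCCTTC vs CAAATA ✗.
Only k = 1 is perfect, so the longest perfect 3' overlap is 1.

Longest perfect overlap: 1 complementary base pair; below the dimer-risk threshold (threshold 4).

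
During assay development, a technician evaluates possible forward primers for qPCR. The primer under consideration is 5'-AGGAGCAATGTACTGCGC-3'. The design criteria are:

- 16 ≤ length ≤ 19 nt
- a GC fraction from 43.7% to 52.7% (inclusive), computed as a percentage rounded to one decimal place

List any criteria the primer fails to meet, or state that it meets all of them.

Fails: GC content.

Base counts: A=5, T=3, G=6, C=4 (length 18).
length: length 18 ✓
GC content: GC 10/18 = 55.6%, outside 43.7–52.7% ✗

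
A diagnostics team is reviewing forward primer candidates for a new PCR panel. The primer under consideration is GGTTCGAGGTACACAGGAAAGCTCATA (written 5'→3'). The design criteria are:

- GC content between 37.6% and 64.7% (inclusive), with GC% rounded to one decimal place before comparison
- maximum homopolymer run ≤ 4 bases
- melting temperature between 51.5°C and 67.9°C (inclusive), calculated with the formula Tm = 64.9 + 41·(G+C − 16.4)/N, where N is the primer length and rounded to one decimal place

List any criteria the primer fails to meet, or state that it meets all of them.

Base counts: A=9, T=5, G=8, C=5 (length 27).
GC content: GC 13/27 = 48.1% ✓
homopolymer run: longest run = 3 ✓
Tm: Tm = 64.9 + 41·(13 − 16.4)/27 = 59.7°C ✓

Meets all criteria.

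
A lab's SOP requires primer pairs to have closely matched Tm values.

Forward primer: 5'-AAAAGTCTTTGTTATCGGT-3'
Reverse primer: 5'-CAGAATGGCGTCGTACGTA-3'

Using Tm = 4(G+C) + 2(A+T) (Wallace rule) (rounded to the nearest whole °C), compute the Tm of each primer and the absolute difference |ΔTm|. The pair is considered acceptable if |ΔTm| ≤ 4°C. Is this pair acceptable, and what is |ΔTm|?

|ΔTm| = 8°C; the pair is not acceptable.

Forward: A=5 T=8 G=4 C=2 → Tm = 2·13 + 4·6 = 50°C.
Reverse: A=5 T=4 G=6 C=4 → Tm = 2·9 + 4·10 = 58°C.
|ΔTm| = |50 − 58| = 8°C, > 4°C.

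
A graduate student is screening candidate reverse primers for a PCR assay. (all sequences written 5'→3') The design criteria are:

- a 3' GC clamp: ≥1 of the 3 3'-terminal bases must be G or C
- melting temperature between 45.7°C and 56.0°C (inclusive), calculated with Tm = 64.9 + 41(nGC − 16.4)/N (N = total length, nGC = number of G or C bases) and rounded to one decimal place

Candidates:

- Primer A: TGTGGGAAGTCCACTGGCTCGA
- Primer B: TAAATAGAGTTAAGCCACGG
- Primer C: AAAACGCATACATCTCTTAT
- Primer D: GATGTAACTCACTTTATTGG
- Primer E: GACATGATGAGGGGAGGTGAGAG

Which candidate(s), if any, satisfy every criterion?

Primer B only.

Primer A (22 nt, A=4 T=5 G=8 C=5): 3' end CGA has 2 G/C ✓; Tm = 64.9 + 41·(13 − 16.4)/22 = 58.6°C, outside 45.7–56.0°C ✗ — fails.
Primer B (20 nt, A=8 T=4 G=5 C=3): 3' end CGG has 3 G/C ✓; Tm = 64.9 + 41·(8 − 16.4)/20 = 47.7°C ✓ — passes.
Primer C (20 nt, A=8 T=6 G=1 C=5): 3' end TAT has 0 G/C, need ≥1 ✗; Tm = 64.9 + 41·(6 − 16.4)/20 = 43.6°C, outside 45.7–56.0°C ✗ — fails.
Primer D (20 nt, A=5 T=8 G=4 C=3): 3' end TGG has 2 G/C ✓; Tm = 64.9 + 41·(7 − 16.4)/20 = 45.6°C, outside 45.7–56.0°C ✗ — fails.
Primer E (23 nt, A=7 T=3 G=12 C=1): 3' end GAG has 2 G/C ✓; Tm = 64.9 + 41·(13 − 16.4)/23 = 58.8°C, outside 45.7–56.0°C ✗ — fails.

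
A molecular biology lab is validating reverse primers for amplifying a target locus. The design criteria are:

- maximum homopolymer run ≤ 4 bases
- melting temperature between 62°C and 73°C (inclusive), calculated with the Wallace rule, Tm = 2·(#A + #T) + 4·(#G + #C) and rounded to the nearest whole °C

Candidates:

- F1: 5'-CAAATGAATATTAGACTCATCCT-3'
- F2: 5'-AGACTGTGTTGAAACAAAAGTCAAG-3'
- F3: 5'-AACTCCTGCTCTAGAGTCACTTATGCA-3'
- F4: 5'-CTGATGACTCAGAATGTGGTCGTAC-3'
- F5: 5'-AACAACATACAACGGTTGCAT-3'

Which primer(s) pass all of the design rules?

F2 only.

F1 (23 nt, A=9 T=7 G=2 C=5): longest run = 3 ✓; Tm = 2·16 + 4·7 = 60°C, outside 62–73°C ✗ — fails.
F2 (25 nt, A=11 T=5 G=6 C=3): longest run = 4 ✓; Tm = 2·16 + 4·9 = 68°C ✓ — passes.
F3 (27 nt, A=7 T=8 G=4 C=8): longest run = 2 ✓; Tm = 2·15 + 4·12 = 78°C, outside 62–73°C ✗ — fails.
F4 (25 nt, A=6 T=7 G=7 C=5): longest run = 2 ✓; Tm = 2·13 + 4·12 = 74°C, outside 62–73°C ✗ — fails.
F5 (21 nt, A=9 T=4 G=3 C=5): longest run = 2 ✓; Tm = 2·13 + 4·8 = 58°C, outside 62–73°C ✗ — fails.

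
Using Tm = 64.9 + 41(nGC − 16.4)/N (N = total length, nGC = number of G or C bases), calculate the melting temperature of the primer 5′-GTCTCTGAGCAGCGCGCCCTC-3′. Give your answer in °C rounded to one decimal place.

62.2°C

Base counts: A=2, T=4, G=6, C=9; G+C = 15, N = 21.
Tm = 64.9 + 41·(15 − 16.4)/21 = 64.9 + -57.40/21 = 62.2°C.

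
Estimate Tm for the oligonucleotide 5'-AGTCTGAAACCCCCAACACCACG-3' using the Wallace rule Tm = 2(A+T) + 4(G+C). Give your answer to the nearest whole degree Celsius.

72°C

Base counts: A=8, T=2, G=3, C=10 (length 23).
Tm = 2·(8+2) + 4·(3+10) = 2·10 + 4·13 = 20 + 52 = 72°C.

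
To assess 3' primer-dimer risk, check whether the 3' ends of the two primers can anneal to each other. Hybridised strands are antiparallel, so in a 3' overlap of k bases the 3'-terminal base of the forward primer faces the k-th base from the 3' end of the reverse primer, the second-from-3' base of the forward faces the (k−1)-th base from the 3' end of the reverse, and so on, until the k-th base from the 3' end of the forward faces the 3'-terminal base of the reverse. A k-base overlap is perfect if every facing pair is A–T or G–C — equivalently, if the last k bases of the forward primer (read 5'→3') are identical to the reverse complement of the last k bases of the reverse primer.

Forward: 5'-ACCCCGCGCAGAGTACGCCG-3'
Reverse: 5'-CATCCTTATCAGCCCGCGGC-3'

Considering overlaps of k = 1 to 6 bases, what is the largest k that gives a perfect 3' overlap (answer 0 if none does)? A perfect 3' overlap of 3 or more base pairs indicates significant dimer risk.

Last 6 bases (5'→3') — forward …ACGCCG, reverse …CGCGGC.
Reverse complement of the reverse primer's last 6 bases: GCCGCG; its first k bases are the reverse complement of the reverse primer's last k bases, so a perfect k-base overlap needs the forward primer's last k bases to equal them.
Comparing (forward last k vs required): k=1: G vs G ✓; k=2: CG vs GC ✗; k=3: CCG vs GCC ✗; k=4: GCCG vs GCCG ✓; k=5: CGCCG vs GCCGC ✗; k=6: ACGCCG vs GCCGCG ✗.
Perfect overlaps at k = 1, 4; the largest is 4.

Longest perfect overlap: 4 complementary base pairs; significant dimer risk (threshold 3).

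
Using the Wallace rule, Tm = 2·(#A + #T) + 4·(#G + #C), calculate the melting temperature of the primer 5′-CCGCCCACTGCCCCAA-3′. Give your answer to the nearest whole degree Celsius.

Base counts: A=3, T=1, G=2, C=10 (length 16).
Tm = 2·(3+1) + 4·(2+10) = 2·4 + 4·12 = 8 + 48 = 56°C.

56°C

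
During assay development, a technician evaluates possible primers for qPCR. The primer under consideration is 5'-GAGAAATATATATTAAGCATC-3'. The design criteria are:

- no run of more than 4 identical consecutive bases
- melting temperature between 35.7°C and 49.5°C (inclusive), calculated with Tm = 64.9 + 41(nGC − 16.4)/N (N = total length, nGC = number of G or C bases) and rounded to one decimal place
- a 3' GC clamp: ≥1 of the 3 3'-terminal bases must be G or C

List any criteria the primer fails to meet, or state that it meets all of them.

Meets all criteria.

Base counts: A=10, T=6, G=3, C=2 (length 21).
homopolymer run: longest run = 3 ✓
Tm: Tm = 64.9 + 41·(5 − 16.4)/21 = 42.6°C ✓
GC clamp: 3' end ATC has 1 G/C ✓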